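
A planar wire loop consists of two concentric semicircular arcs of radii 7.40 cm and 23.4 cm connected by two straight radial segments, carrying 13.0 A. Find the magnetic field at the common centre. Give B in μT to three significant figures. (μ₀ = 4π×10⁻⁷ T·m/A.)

The radial connectors point toward the centre, so dl × r̂ = 0 and they contribute nothing.
Each semicircle gives μ₀I/(4R): inner arc 5.52×10⁻⁵ T, outer arc 1.75×10⁻⁵ T.
The two arcs carry current in opposite angular senses, so their fields oppose: B = |5.52×10⁻⁵ − 1.75×10⁻⁵| = 3.77×10⁻⁵ T.

B ≈ 37.7 μT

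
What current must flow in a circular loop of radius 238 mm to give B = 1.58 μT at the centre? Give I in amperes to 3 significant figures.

At the centre of a circular loop B = μ₀I/(2R), so I = 2RB/μ₀.
With R = 0.238 m, I = 2 × 0.238 × 1.58×10⁻⁶ / (4π×10⁻⁷) = 0.598 A.

I ≈ 0.598 A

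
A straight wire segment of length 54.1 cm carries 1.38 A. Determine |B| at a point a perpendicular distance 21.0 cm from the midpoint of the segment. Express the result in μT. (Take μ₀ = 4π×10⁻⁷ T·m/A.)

B ≈ 1.04 μT

For a finite straight segment, B = (μ₀I/4πd)(sinθ₁ + sinθ₂), where θ₁, θ₂ are the angles from the perpendicular to each end.
The perpendicular from the point meets the wire at its midpoint, so each end is L/2 = 0.2705 m away along the wire.
sinθ₁ = 0.2705/√(0.2705²+0.21²) = 0.7899; sinθ₂ = 0.2705/√(0.2705²+0.21²) = 0.7899.
B = (4π×10⁻⁷ × 1.38) / (4π × 0.21) × (0.7899 + 0.7899) = 1.04×10⁻⁶ T.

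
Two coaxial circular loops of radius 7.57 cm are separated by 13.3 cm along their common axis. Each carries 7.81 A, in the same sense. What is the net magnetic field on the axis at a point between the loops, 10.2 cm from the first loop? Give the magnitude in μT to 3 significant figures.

B ≈ 65.1 μT

Each loop contributes B = μ₀IR²/[2(R²+z²)^(3/2)] on the axis, with z measured from that loop.
Loop 1 (z = 0.102 m): B₁ = 1.37×10⁻⁵ T. Loop 2 (z = 0.031 m): B₂ = 5.14×10⁻⁵ T.
The fields add: B = B₁ + B₂ = 6.51×10⁻⁵ T.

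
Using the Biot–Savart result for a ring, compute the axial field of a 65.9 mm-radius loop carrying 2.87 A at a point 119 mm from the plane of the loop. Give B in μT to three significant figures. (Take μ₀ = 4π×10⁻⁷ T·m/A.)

On the axis of a circular loop, B = μ₀IR² / [2(R²+z²)^(3/2)].
R² + z² = (0.0659)² + (0.119)² = 0.0185 m², and (R²+z²)^(3/2) = 2.52×10⁻³ m³.
B = (4π×10⁻⁷ × 2.87 × 0.004343) / (2 × 2.52×10⁻³) = 3.11×10⁻⁶ T.

B ≈ 3.11 μT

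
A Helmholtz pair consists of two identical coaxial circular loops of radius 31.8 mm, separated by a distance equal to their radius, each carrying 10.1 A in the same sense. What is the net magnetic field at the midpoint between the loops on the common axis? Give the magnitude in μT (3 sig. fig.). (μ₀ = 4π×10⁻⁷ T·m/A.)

B ≈ 286 μT

Each loop contributes B = μ₀IR²/[2(R²+z²)^(3/2)] on the axis, with z measured from that loop.
Loop 1 (z = 0.0159 m): B₁ = 1.43×10⁻⁴ T. Loop 2 (z = 0.0159 m): B₂ = 1.43×10⁻⁴ T.
The fields add: B = B₁ + B₂ = 2.86×10⁻⁴ T.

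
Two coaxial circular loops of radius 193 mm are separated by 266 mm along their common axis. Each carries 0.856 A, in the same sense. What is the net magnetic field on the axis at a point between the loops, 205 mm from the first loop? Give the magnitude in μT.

B ≈ 3.31 μT

Each loop contributes B = μ₀IR²/[2(R²+z²)^(3/2)] on the axis, with z measured from that loop.
Loop 1 (z = 0.205 m): B₁ = 8.98×10⁻⁷ T. Loop 2 (z = 0.061 m): B₂ = 2.42×10⁻⁶ T.
The fields add: B = B₁ + B₂ = 3.31×10⁻⁶ T.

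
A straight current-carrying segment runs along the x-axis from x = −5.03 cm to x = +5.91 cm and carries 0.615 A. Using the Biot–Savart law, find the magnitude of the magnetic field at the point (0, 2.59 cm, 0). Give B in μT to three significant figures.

B ≈ 4.29 μT

For a finite straight segment, B = (μ₀I/4πd)(sinθ₁ + sinθ₂), where θ₁, θ₂ are the angles from the perpendicular to each end.
The perpendicular distance is d = 0.0259 m; the end-offsets along the wire are a = 0.0503 m and b = 0.0591 m.
sinθ₁ = 0.0503/√(0.0503²+0.0259²) = 0.8891; sinθ₂ = 0.0591/√(0.0591²+0.0259²) = 0.9159.
B = (4π×10⁻⁷ × 0.615) / (4π × 0.0259) × (0.8891 + 0.9159) = 4.29×10⁻⁶ T.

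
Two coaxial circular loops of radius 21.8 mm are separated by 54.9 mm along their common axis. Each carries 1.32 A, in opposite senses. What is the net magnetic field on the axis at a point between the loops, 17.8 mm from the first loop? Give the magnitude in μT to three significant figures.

B ≈ 12.7 μT

Each loop contributes B = μ₀IR²/[2(R²+z²)^(3/2)] on the axis, with z measured from that loop.
Loop 1 (z = 0.0178 m): B₁ = 1.77×10⁻⁵ T. Loop 2 (z = 0.0371 m): B₂ = 4.95×10⁻⁶ T.
The fields oppose: B = |B₁ − B₂| = 1.27×10⁻⁵ T.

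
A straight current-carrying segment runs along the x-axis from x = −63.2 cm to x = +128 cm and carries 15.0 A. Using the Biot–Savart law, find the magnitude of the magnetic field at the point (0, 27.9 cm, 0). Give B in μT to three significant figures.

B ≈ 10.2 μT

For a finite straight segment, B = (μ₀I/4πd)(sinθ₁ + sinθ₂), where θ₁, θ₂ are the angles from the perpendicular to each end.
The perpendicular distance is d = 0.279 m; the end-offsets along the wire are a = 0.632 m and b = 1.28 m.
sinθ₁ = 0.632/√(0.632²+0.279²) = 0.9148; sinθ₂ = 1.28/√(1.28²+0.279²) = 0.9771.
B = (4π×10⁻⁷ × 15.0) / (4π × 0.279) × (0.9148 + 0.9771) = 1.02×10⁻⁵ T.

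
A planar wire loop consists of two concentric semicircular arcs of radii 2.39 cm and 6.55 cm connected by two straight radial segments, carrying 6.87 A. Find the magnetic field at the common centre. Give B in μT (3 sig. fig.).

The radial connectors point toward the centre, so dl × r̂ = 0 and they contribute nothing.
Each semicircle gives μ₀I/(4R): inner arc 9.03×10⁻⁵ T, outer arc 3.30×10⁻⁵ T.
The two arcs carry current in opposite angular senses, so their fields oppose: B = |9.03×10⁻⁵ − 3.30×10⁻⁵| = 5.74×10⁻⁵ T.

B ≈ 57.4 μT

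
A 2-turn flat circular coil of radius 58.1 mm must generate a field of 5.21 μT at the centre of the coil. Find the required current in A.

For an N-turn coil, B = Nμ₀I/(2R) with R = 0.0581 m, so I = 2RB/(Nμ₀) = 2 × 0.0581 × 5.21×10⁻⁶ / (2 × 4π×10⁻⁷) = 0.241 A.

I ≈ 0.241 A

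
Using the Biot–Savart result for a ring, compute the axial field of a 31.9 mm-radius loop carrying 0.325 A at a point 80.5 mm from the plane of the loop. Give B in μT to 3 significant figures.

On the axis of a circular loop, B = μ₀IR² / [2(R²+z²)^(3/2)].
R² + z² = (0.0319)² + (0.0805)² = 0.007498 m², and (R²+z²)^(3/2) = 6.49×10⁻⁴ m³.
B = (4π×10⁻⁷ × 0.325 × 0.001018) / (2 × 6.49×10⁻⁴) = 3.20×10⁻⁷ T.

B ≈ 0.320 μT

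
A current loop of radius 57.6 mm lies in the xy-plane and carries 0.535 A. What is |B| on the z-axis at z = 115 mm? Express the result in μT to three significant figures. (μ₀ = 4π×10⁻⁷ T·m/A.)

B ≈ 0.524 μT

On the axis of a circular loop, B = μ₀IR² / [2(R²+z²)^(3/2)].
R² + z² = (0.0576)² + (0.115)² = 0.01654 m², and (R²+z²)^(3/2) = 2.13×10⁻³ m³.
B = (4π×10⁻⁷ × 0.535 × 0.003318) / (2 × 2.13×10⁻³) = 5.24×10⁻⁷ T.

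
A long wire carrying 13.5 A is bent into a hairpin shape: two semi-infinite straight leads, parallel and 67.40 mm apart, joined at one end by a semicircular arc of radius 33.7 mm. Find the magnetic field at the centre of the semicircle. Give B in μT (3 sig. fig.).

The semicircular arc contributes B_arc = μ₀I·π/(4πR) = μ₀I/(4R) = 1.26×10⁻⁴ T.
Each semi-infinite lead is at perpendicular distance R = 0.0337 m from the centre, with the perpendicular foot at its near end, so it contributes μ₀I/(4πR); both point the same way, together 8.01×10⁻⁵ T.
Arc and leads all point the same direction: B = 1.26×10⁻⁴ + 8.01×10⁻⁵ = 2.06×10⁻⁴ T.

B ≈ 206 μT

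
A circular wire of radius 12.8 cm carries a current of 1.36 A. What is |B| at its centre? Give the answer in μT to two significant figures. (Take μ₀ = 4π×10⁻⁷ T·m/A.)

At the centre of a circular loop the Biot–Savart law gives B = μ₀I/(2R).
B = (4π×10⁻⁷ × 1.36) / (2 × 0.128) = 6.68×10⁻⁶ T.

B ≈ 6.7 μT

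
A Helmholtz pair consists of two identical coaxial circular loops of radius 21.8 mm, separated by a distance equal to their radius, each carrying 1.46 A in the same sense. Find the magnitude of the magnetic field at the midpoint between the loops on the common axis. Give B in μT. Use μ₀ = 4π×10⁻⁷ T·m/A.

B ≈ 60.2 μT

Each loop contributes B = μ₀IR²/[2(R²+z²)^(3/2)] on the axis, with z measured from that loop.
Loop 1 (z = 0.0109 m): B₁ = 3.01×10⁻⁵ T. Loop 2 (z = 0.0109 m): B₂ = 3.01×10⁻⁵ T.
The fields add: B = B₁ + B₂ = 6.02×10⁻⁵ T.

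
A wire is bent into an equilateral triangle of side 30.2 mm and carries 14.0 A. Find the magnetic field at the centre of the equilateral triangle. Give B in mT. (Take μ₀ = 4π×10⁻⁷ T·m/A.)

B ≈ 0.834 mT

Each side is a finite straight segment at perpendicular distance d = a/(2 tan(π/3)) = 0.008718 m from the centre, with end-angles ±π/3.
One side contributes B₁ = (μ₀I/4πd)·2 sin(π/3) = 2.78×10⁻⁴ T.
All 3 sides add in the same direction: B = 3 × 2.78×10⁻⁴ = 8.34×10⁻⁴ T.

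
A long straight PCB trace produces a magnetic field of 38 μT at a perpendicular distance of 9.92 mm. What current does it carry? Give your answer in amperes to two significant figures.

I ≈ 1.9 A

For a long straight wire B = μ₀I/(2πd), so I = 2πdB/μ₀.
I = 2π × 0.00992 × 3.80×10⁻⁵ / (4π×10⁻⁷) = 1.88 A.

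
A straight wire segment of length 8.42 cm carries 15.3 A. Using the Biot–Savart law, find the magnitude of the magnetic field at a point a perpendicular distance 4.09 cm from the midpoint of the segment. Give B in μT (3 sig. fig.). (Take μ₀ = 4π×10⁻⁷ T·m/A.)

B ≈ 53.7 μT

For a finite straight segment, B = (μ₀I/4πd)(sinθ₁ + sinθ₂), where θ₁, θ₂ are the angles from the perpendicular to each end.
The perpendicular from the point meets the wire at its midpoint, so each end is L/2 = 0.0421 m away along the wire.
sinθ₁ = 0.0421/√(0.0421²+0.0409²) = 0.7173; sinθ₂ = 0.0421/√(0.0421²+0.0409²) = 0.7173.
B = (4π×10⁻⁷ × 15.3) / (4π × 0.0409) × (0.7173 + 0.7173) = 5.37×10⁻⁵ T.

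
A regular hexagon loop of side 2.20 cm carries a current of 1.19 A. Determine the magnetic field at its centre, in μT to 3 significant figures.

B ≈ 37.5 μT

Each side is a finite straight segment at perpendicular distance d = a/(2 tan(π/6)) = 0.01905 m from the centre, with end-angles ±π/6.
One side contributes B₁ = (μ₀I/4πd)·2 sin(π/6) = 6.25×10⁻⁶ T.
All 6 sides add in the same direction: B = 6 × 6.25×10⁻⁶ = 3.75×10⁻⁵ T.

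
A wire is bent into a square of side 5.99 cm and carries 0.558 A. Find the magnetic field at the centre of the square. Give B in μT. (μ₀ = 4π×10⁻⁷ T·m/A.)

Each side is a finite straight segment at perpendicular distance d = a/(2 tan(π/4)) = 0.02995 m from the centre, with end-angles ±π/4.
One side contributes B₁ = (μ₀I/4πd)·2 sin(π/4) = 2.63×10⁻⁶ T.
All 4 sides add in the same direction: B = 4 × 2.63×10⁻⁶ = 1.05×10⁻⁵ T.

B ≈ 10.5 μT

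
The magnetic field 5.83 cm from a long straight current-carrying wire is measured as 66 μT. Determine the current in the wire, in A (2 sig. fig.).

For a long straight wire B = μ₀I/(2πd), so I = 2πdB/μ₀.
I = 2π × 0.0583 × 6.60×10⁻⁵ / (4π×10⁻⁷) = 19.2 A.

I ≈ 19 A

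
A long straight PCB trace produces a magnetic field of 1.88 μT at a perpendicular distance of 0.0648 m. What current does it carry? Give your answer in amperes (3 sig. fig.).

I ≈ 0.609 A

For a long straight wire B = μ₀I/(2πd), so I = 2πdB/μ₀.
I = 2π × 0.0648 × 1.88×10⁻⁶ / (4π×10⁻⁷) = 0.609 A.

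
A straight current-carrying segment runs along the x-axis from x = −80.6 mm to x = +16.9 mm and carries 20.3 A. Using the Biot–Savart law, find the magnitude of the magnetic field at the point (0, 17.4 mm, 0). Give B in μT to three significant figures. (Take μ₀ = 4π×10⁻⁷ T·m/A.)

B ≈ 195 μT

For a finite straight segment, B = (μ₀I/4πd)(sinθ₁ + sinθ₂), where θ₁, θ₂ are the angles from the perpendicular to each end.
The perpendicular distance is d = 0.0174 m; the end-offsets along the wire are a = 0.0806 m and b = 0.0169 m.
sinθ₁ = 0.0806/√(0.0806²+0.0174²) = 0.9775; sinθ₂ = 0.0169/√(0.0169²+0.0174²) = 0.6967.
B = (4π×10⁻⁷ × 20.3) / (4π × 0.0174) × (0.9775 + 0.6967) = 1.95×10⁻⁴ T.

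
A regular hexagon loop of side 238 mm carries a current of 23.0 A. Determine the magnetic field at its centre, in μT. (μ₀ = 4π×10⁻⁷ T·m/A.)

B ≈ 67.0 μT

Each side is a finite straight segment at perpendicular distance d = a/(2 tan(π/6)) = 0.2061 m from the centre, with end-angles ±π/6.
One side contributes B₁ = (μ₀I/4πd)·2 sin(π/6) = 1.12×10⁻⁵ T.
All 6 sides add in the same direction: B = 6 × 1.12×10⁻⁵ = 6.70×10⁻⁵ T.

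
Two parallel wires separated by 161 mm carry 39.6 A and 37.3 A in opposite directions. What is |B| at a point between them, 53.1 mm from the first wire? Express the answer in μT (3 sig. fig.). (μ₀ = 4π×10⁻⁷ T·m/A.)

Each long wire gives B = μ₀I/(2πd). Distances are d₁ = 0.0531 m and d₂ = 0.1079 m.
B₁ = 1.49×10⁻⁴ T, B₂ = 6.91×10⁻⁵ T.
Between antiparallel currents both contributions point the same way, so they add. B = B₁ + B₂ = 1.49×10⁻⁴ + 6.91×10⁻⁵ = 2.18×10⁻⁴ T.

B ≈ 218 μT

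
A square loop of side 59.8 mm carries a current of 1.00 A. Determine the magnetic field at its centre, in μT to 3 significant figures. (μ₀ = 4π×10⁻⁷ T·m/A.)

B ≈ 18.9 μT

Each side is a finite straight segment at perpendicular distance d = a/(2 tan(π/4)) = 0.0299 m from the centre, with end-angles ±π/4.
One side contributes B₁ = (μ₀I/4πd)·2 sin(π/4) = 4.73×10⁻⁶ T.
All 4 sides add in the same direction: B = 4 × 4.73×10⁻⁶ = 1.89×10⁻⁵ T.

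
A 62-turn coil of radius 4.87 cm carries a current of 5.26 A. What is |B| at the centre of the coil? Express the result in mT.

For an N-turn flat coil, B = Nμ₀I/(2R) with R = 0.0487 m.
B = 62 × 6.79×10⁻⁵ T = 4.21×10⁻³ T.

B ≈ 4.21 mT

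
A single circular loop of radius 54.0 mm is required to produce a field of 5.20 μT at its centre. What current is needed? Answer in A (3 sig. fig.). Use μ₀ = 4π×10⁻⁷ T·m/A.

I ≈ 0.447 A

At the centre of a circular loop B = μ₀I/(2R), so I = 2RB/μ₀.
With R = 0.054 m, I = 2 × 0.054 × 5.20×10⁻⁶ / (4π×10⁻⁷) = 0.447 A.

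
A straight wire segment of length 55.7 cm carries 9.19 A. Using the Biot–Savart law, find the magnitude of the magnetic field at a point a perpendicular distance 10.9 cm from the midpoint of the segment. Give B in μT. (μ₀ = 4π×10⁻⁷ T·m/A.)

For a finite straight segment, B = (μ₀I/4πd)(sinθ₁ + sinθ₂), where θ₁, θ₂ are the angles from the perpendicular to each end.
The perpendicular from the point meets the wire at its midpoint, so each end is L/2 = 0.2785 m away along the wire.
sinθ₁ = 0.2785/√(0.2785²+0.109²) = 0.9312; sinθ₂ = 0.2785/√(0.2785²+0.109²) = 0.9312.
B = (4π×10⁻⁷ × 9.19) / (4π × 0.109) × (0.9312 + 0.9312) = 1.57×10⁻⁵ T.

B ≈ 15.7 μT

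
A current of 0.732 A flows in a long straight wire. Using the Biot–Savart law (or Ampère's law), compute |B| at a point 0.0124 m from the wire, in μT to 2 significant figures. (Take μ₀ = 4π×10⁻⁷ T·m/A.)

B ≈ 12 μT

For an infinitely long straight wire, B = μ₀I/(2πd).
B = (4π×10⁻⁷ × 0.732) / (2π × 0.0124) = 1.18×10⁻⁵ T.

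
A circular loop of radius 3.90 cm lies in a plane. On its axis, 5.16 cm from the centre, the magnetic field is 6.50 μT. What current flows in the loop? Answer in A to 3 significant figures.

On the axis of a loop, B = μ₀IR²/[2(R²+z²)^(3/2)], so I = 2B(R²+z²)^(3/2)/(μ₀R²).
R² + z² = 0.001521 + 0.002663 = 0.004184 m²; raised to 3/2 gives 2.71×10⁻⁴ m³.
I = 2 × 6.50×10⁻⁶ × 2.71×10⁻⁴ / (1.26×10⁻⁶ × 0.001521) = 1.84 A.

I ≈ 1.84 A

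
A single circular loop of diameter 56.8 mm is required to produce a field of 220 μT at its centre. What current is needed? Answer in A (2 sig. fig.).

At the centre of a circular loop B = μ₀I/(2R), so I = 2RB/μ₀.
With R = 0.0284 m, I = 2 × 0.0284 × 2.20×10⁻⁴ / (4π×10⁻⁷) = 9.94 A.

I ≈ 9.9 A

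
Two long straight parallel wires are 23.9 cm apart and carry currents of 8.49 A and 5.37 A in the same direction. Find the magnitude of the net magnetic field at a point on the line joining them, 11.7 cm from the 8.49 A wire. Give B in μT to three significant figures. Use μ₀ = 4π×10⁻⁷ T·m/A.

Each long wire gives B = μ₀I/(2πd). Distances are d₁ = 0.117 m and d₂ = 0.122 m.
B₁ = 1.45×10⁻⁵ T, B₂ = 8.80×10⁻⁶ T.
Between parallel currents the two contributions point in opposite directions, so they subtract. B = |B₁ − B₂| = |1.45×10⁻⁵ − 8.80×10⁻⁶| = 5.71×10⁻⁶ T.

B ≈ 5.71 μT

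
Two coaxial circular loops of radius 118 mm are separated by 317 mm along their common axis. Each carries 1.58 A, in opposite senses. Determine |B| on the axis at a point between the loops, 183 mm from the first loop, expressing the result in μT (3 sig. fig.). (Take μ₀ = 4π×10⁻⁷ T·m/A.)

Each loop contributes B = μ₀IR²/[2(R²+z²)^(3/2)] on the axis, with z measured from that loop.
Loop 1 (z = 0.183 m): B₁ = 1.34×10⁻⁶ T. Loop 2 (z = 0.134 m): B₂ = 2.43×10⁻⁶ T.
The fields oppose: B = |B₁ − B₂| = 1.09×10⁻⁶ T.

B ≈ 1.09 μT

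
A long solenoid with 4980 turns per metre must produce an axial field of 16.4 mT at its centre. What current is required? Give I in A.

Inside a long solenoid B = μ₀nI with n = 4980 m⁻¹, so I = B/(μ₀n).
I = 1.64×10⁻² / (4π×10⁻⁷ × 4980) = 2.62 A.

I ≈ 2.62 A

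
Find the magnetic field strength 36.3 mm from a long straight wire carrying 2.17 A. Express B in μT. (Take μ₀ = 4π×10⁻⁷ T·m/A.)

B ≈ 12.0 μT

For an infinitely long straight wire, B = μ₀I/(2πd).
B = (4π×10⁻⁷ × 2.17) / (2π × 0.0363) = 1.20×10⁻⁵ T.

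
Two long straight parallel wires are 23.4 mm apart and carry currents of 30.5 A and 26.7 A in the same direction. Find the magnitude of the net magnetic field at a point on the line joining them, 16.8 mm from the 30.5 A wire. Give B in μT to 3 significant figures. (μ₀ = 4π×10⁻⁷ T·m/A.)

B ≈ 446 μT

Each long wire gives B = μ₀I/(2πd). Distances are d₁ = 0.0168 m and d₂ = 0.0066 m.
B₁ = 3.63×10⁻⁴ T, B₂ = 8.09×10⁻⁴ T.
Between parallel currents the two contributions point in opposite directions, so they subtract. B = |B₁ − B₂| = |3.63×10⁻⁴ − 8.09×10⁻⁴| = 4.46×10⁻⁴ T.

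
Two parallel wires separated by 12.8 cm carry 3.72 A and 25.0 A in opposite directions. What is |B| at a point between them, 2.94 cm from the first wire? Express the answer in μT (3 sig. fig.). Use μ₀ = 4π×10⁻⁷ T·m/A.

B ≈ 76.0 μT

Each long wire gives B = μ₀I/(2πd). Distances are d₁ = 0.0294 m and d₂ = 0.0986 m.
B₁ = 2.53×10⁻⁵ T, B₂ = 5.07×10⁻⁵ T.
Between antiparallel currents both contributions point the same way, so they add. B = B₁ + B₂ = 2.53×10⁻⁵ + 5.07×10⁻⁵ = 7.60×10⁻⁵ T.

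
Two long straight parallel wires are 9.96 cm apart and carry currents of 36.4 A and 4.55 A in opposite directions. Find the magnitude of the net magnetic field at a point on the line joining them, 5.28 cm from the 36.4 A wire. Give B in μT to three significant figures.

Each long wire gives B = μ₀I/(2πd). Distances are d₁ = 0.0528 m and d₂ = 0.0468 m.
B₁ = 1.38×10⁻⁴ T, B₂ = 1.94×10⁻⁵ T.
Between antiparallel currents both contributions point the same way, so they add. B = B₁ + B₂ = 1.38×10⁻⁴ + 1.94×10⁻⁵ = 1.57×10⁻⁴ T.

B ≈ 157 μT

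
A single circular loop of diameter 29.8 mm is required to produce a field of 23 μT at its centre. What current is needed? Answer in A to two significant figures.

At the centre of a circular loop B = μ₀I/(2R), so I = 2RB/μ₀.
With R = 0.0149 m, I = 2 × 0.0149 × 2.30×10⁻⁵ / (4π×10⁻⁷) = 0.545 A.

I ≈ 0.55 A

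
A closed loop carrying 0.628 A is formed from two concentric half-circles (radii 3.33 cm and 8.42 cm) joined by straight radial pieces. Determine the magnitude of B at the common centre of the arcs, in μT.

B ≈ 3.58 μT

The radial connectors point toward the centre, so dl × r̂ = 0 and they contribute nothing.
Each semicircle gives μ₀I/(4R): inner arc 5.92×10⁻⁶ T, outer arc 2.34×10⁻⁶ T.
The two arcs carry current in opposite angular senses, so their fields oppose: B = |5.92×10⁻⁶ − 2.34×10⁻⁶| = 3.58×10⁻⁶ T.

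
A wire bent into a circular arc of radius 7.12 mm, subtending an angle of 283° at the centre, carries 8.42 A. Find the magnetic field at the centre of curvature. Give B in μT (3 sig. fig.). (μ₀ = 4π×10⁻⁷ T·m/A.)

The Biot–Savart field of a circular arc at its centre is B = μ₀Iφ/(4πR), with φ = 4.939 rad.
B = (4π×10⁻⁷ × 8.42 × 4.939) / (4π × 0.00712) = 5.84×10⁻⁴ T.

B ≈ 584 μT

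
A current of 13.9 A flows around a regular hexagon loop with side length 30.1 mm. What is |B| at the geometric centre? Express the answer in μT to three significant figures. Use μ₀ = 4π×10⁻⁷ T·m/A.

B ≈ 320 μT

Each side is a finite straight segment at perpendicular distance d = a/(2 tan(π/6)) = 0.02607 m from the centre, with end-angles ±π/6.
One side contributes B₁ = (μ₀I/4πd)·2 sin(π/6) = 5.33×10⁻⁵ T.
All 6 sides add in the same direction: B = 6 × 5.33×10⁻⁵ = 3.20×10⁻⁴ T.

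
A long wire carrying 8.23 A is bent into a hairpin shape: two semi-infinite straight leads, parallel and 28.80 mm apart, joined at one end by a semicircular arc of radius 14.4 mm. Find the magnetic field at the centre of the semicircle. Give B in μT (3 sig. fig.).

The semicircular arc contributes B_arc = μ₀I·π/(4πR) = μ₀I/(4R) = 1.80×10⁻⁴ T.
Each semi-infinite lead is at perpendicular distance R = 0.0144 m from the centre, with the perpendicular foot at its near end, so it contributes μ₀I/(4πR); both point the same way, together 1.14×10⁻⁴ T.
Arc and leads all point the same direction: B = 1.80×10⁻⁴ + 1.14×10⁻⁴ = 2.94×10⁻⁴ T.

B ≈ 294 μT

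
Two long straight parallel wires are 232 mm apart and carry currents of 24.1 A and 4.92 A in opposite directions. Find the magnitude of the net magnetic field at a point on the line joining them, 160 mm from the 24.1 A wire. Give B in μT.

Each long wire gives B = μ₀I/(2πd). Distances are d₁ = 0.16 m and d₂ = 0.072 m.
B₁ = 3.01×10⁻⁵ T, B₂ = 1.37×10⁻⁵ T.
Between antiparallel currents both contributions point the same way, so they add. B = B₁ + B₂ = 3.01×10⁻⁵ + 1.37×10⁻⁵ = 4.38×10⁻⁵ T.

B ≈ 43.8 μT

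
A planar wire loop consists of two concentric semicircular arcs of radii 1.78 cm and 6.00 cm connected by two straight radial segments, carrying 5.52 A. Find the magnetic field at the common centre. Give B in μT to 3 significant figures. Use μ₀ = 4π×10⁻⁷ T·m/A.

B ≈ 68.5 μT

The radial connectors point toward the centre, so dl × r̂ = 0 and they contribute nothing.
Each semicircle gives μ₀I/(4R): inner arc 9.74×10⁻⁵ T, outer arc 2.89×10⁻⁵ T.
The two arcs carry current in opposite angular senses, so their fields oppose: B = |9.74×10⁻⁵ − 2.89×10⁻⁵| = 6.85×10⁻⁵ T.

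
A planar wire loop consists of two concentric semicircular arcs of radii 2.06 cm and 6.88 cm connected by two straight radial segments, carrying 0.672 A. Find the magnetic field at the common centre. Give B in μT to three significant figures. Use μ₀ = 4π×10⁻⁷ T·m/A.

The radial connectors point toward the centre, so dl × r̂ = 0 and they contribute nothing.
Each semicircle gives μ₀I/(4R): inner arc 1.02×10⁻⁵ T, outer arc 3.07×10⁻⁶ T.
The two arcs carry current in opposite angular senses, so their fields oppose: B = |1.02×10⁻⁵ − 3.07×10⁻⁶| = 7.18×10⁻⁶ T.

B ≈ 7.18 μT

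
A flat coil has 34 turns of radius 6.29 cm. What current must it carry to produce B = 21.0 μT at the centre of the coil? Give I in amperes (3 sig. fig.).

I ≈ 0.0618 A

For an N-turn coil, B = Nμ₀I/(2R) with R = 0.0629 m, so I = 2RB/(Nμ₀) = 2 × 0.0629 × 2.10×10⁻⁵ / (34 × 4π×10⁻⁷) = 6.18×10⁻² A.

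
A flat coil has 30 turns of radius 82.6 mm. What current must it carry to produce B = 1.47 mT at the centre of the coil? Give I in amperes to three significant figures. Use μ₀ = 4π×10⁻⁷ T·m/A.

For an N-turn coil, B = Nμ₀I/(2R) with R = 0.0826 m, so I = 2RB/(Nμ₀) = 2 × 0.0826 × 1.47×10⁻³ / (30 × 4π×10⁻⁷) = 6.44 A.

I ≈ 6.44 A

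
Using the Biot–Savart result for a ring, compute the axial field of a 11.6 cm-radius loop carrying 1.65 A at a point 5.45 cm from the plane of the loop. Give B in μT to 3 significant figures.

B ≈ 6.63 μT

On the axis of a circular loop, B = μ₀IR² / [2(R²+z²)^(3/2)].
R² + z² = (0.116)² + (0.0545)² = 0.01643 m², and (R²+z²)^(3/2) = 2.11×10⁻³ m³.
B = (4π×10⁻⁷ × 1.65 × 0.01346) / (2 × 2.11×10⁻³) = 6.63×10⁻⁶ T.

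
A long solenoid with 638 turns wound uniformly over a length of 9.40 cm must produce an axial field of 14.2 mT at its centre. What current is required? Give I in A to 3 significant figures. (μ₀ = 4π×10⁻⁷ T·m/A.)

Inside a long solenoid B = μ₀nI with n = 6787 m⁻¹, so I = B/(μ₀n).
I = 1.42×10⁻² / (4π×10⁻⁷ × 6787) = 1.66 A.

I ≈ 1.66 A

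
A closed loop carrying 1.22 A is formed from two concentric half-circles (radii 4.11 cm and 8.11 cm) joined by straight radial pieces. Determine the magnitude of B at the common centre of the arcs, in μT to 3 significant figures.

The radial connectors point toward the centre, so dl × r̂ = 0 and they contribute nothing.
Each semicircle gives μ₀I/(4R): inner arc 9.33×10⁻⁶ T, outer arc 4.73×10⁻⁶ T.
The two arcs carry current in opposite angular senses, so their fields oppose: B = |9.33×10⁻⁶ − 4.73×10⁻⁶| = 4.60×10⁻⁶ T.

B ≈ 4.60 μT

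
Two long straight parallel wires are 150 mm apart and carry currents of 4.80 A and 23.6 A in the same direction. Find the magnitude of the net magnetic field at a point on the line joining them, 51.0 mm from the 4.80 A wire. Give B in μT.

Each long wire gives B = μ₀I/(2πd). Distances are d₁ = 0.051 m and d₂ = 0.099 m.
B₁ = 1.88×10⁻⁵ T, B₂ = 4.77×10⁻⁵ T.
Between parallel currents the two contributions point in opposite directions, so they subtract. B = |B₁ − B₂| = |1.88×10⁻⁵ − 4.77×10⁻⁵| = 2.89×10⁻⁵ T.

B ≈ 28.9 μT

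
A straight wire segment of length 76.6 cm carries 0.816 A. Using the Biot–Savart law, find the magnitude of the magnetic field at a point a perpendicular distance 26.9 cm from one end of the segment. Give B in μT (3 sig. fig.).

B ≈ 0.286 μT

For a finite straight segment, B = (μ₀I/4πd)(sinθ₁ + sinθ₂), where θ₁, θ₂ are the angles from the perpendicular to each end.
The perpendicular foot is at one end, so the two end-offsets along the wire are 0 and L = 0.766 m.
sinθ₁ = 0/√(0²+0.269²) = 0.0000; sinθ₂ = 0.766/√(0.766²+0.269²) = 0.9435.
B = (4π×10⁻⁷ × 0.816) / (4π × 0.269) × (0.0000 + 0.9435) = 2.86×10⁻⁷ T.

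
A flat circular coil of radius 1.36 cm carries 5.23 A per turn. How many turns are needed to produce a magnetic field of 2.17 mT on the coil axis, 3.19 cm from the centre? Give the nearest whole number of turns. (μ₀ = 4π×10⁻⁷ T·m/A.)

N = 149

For an N-turn coil, B = Nμ₀IR²/[2(R²+z²)^(3/2)]. A single turn gives B₁ = 1.46×10⁻⁵ T with R = 0.0136 m, z = 0.0319 m.
N = B/B₁ = 2.17×10⁻³ / 1.46×10⁻⁵ = 148.89.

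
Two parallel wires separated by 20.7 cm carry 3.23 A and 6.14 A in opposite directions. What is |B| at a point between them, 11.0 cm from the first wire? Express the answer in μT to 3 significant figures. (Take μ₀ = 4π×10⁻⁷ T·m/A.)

B ≈ 18.5 μT

Each long wire gives B = μ₀I/(2πd). Distances are d₁ = 0.11 m and d₂ = 0.097 m.
B₁ = 5.87×10⁻⁶ T, B₂ = 1.27×10⁻⁵ T.
Between antiparallel currents both contributions point the same way, so they add. B = B₁ + B₂ = 5.87×10⁻⁶ + 1.27×10⁻⁵ = 1.85×10⁻⁵ T.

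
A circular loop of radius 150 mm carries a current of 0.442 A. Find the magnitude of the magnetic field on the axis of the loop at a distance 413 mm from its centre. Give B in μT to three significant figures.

On the axis of a circular loop, B = μ₀IR² / [2(R²+z²)^(3/2)].
R² + z² = (0.15)² + (0.413)² = 0.1931 m², and (R²+z²)^(3/2) = 8.48×10⁻² m³.
B = (4π×10⁻⁷ × 0.442 × 0.0225) / (2 × 8.48×10⁻²) = 7.37×10⁻⁸ T.

B ≈ 0.0737 μT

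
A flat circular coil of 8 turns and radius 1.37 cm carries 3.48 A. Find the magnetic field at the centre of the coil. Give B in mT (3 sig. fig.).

For an N-turn flat coil, B = Nμ₀I/(2R) with R = 0.0137 m.
B = 8 × 1.60×10⁻⁴ T = 1.28×10⁻³ T.

B ≈ 1.28 mT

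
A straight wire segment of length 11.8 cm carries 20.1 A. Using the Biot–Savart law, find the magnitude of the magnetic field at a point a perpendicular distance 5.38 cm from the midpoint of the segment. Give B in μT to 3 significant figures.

For a finite straight segment, B = (μ₀I/4πd)(sinθ₁ + sinθ₂), where θ₁, θ₂ are the angles from the perpendicular to each end.
The perpendicular from the point meets the wire at its midpoint, so each end is L/2 = 0.059 m away along the wire.
sinθ₁ = 0.059/√(0.059²+0.0538²) = 0.7389; sinθ₂ = 0.059/√(0.059²+0.0538²) = 0.7389.
B = (4π×10⁻⁷ × 20.1) / (4π × 0.0538) × (0.7389 + 0.7389) = 5.52×10⁻⁵ T.

B ≈ 55.2 μT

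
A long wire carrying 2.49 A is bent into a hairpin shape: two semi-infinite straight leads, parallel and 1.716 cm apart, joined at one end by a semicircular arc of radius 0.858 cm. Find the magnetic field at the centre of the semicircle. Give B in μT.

B ≈ 149 μT

The semicircular arc contributes B_arc = μ₀I·π/(4πR) = μ₀I/(4R) = 9.12×10⁻⁵ T.
Each semi-infinite lead is at perpendicular distance R = 0.00858 m from the centre, with the perpendicular foot at its near end, so it contributes μ₀I/(4πR); both point the same way, together 5.80×10⁻⁵ T.
Arc and leads all point the same direction: B = 9.12×10⁻⁵ + 5.80×10⁻⁵ = 1.49×10⁻⁴ T.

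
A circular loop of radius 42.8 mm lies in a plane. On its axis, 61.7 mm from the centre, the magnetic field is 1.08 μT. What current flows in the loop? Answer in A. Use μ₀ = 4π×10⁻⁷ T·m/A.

On the axis of a loop, B = μ₀IR²/[2(R²+z²)^(3/2)], so I = 2B(R²+z²)^(3/2)/(μ₀R²).
R² + z² = 0.001832 + 0.003807 = 0.005639 m²; raised to 3/2 gives 4.23×10⁻⁴ m³.
I = 2 × 1.08×10⁻⁶ × 4.23×10⁻⁴ / (1.26×10⁻⁶ × 0.001832) = 0.397 A.

I ≈ 0.397 A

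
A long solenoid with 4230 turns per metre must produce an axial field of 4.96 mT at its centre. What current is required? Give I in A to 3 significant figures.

I ≈ 0.933 A

Inside a long solenoid B = μ₀nI with n = 4230 m⁻¹, so I = B/(μ₀n).
I = 4.96×10⁻³ / (4π×10⁻⁷ × 4230) = 0.933 A.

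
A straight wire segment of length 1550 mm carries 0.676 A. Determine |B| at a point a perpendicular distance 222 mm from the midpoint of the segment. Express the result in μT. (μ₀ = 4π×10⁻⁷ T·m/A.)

For a finite straight segment, B = (μ₀I/4πd)(sinθ₁ + sinθ₂), where θ₁, θ₂ are the angles from the perpendicular to each end.
The perpendicular from the point meets the wire at its midpoint, so each end is L/2 = 0.775 m away along the wire.
sinθ₁ = 0.775/√(0.775²+0.222²) = 0.9613; sinθ₂ = 0.775/√(0.775²+0.222²) = 0.9613.
B = (4π×10⁻⁷ × 0.676) / (4π × 0.222) × (0.9613 + 0.9613) = 5.85×10⁻⁷ T.

B ≈ 0.585 μT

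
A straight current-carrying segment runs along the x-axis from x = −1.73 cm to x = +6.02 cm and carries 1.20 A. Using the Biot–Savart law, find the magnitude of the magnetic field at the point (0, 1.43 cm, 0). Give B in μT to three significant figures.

For a finite straight segment, B = (μ₀I/4πd)(sinθ₁ + sinθ₂), where θ₁, θ₂ are the angles from the perpendicular to each end.
The perpendicular distance is d = 0.0143 m; the end-offsets along the wire are a = 0.0173 m and b = 0.0602 m.
sinθ₁ = 0.0173/√(0.0173²+0.0143²) = 0.7708; sinθ₂ = 0.0602/√(0.0602²+0.0143²) = 0.9729.
B = (4π×10⁻⁷ × 1.20) / (4π × 0.0143) × (0.7708 + 0.9729) = 1.46×10⁻⁵ T.

B ≈ 14.6 μT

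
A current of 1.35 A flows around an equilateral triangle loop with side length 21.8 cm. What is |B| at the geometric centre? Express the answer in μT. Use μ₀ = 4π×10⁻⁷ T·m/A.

Each side is a finite straight segment at perpendicular distance d = a/(2 tan(π/3)) = 0.06293 m from the centre, with end-angles ±π/3.
One side contributes B₁ = (μ₀I/4πd)·2 sin(π/3) = 3.72×10⁻⁶ T.
All 3 sides add in the same direction: B = 3 × 3.72×10⁻⁶ = 1.11×10⁻⁵ T.

B ≈ 11.1 μT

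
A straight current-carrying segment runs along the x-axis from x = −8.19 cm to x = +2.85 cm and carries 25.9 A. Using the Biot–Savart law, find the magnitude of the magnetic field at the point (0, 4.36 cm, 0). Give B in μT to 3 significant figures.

For a finite straight segment, B = (μ₀I/4πd)(sinθ₁ + sinθ₂), where θ₁, θ₂ are the angles from the perpendicular to each end.
The perpendicular distance is d = 0.0436 m; the end-offsets along the wire are a = 0.0819 m and b = 0.0285 m.
sinθ₁ = 0.0819/√(0.0819²+0.0436²) = 0.8827; sinθ₂ = 0.0285/√(0.0285²+0.0436²) = 0.5471.
B = (4π×10⁻⁷ × 25.9) / (4π × 0.0436) × (0.8827 + 0.5471) = 8.49×10⁻⁵ T.

B ≈ 84.9 μT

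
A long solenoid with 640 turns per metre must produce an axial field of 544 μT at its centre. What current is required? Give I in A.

I ≈ 0.676 A

Inside a long solenoid B = μ₀nI with n = 640 m⁻¹, so I = B/(μ₀n).
I = 5.44×10⁻⁴ / (4π×10⁻⁷ × 640) = 0.676 A.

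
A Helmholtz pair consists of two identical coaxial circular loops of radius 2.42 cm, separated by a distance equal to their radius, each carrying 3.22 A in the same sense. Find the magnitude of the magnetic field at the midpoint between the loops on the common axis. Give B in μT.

Each loop contributes B = μ₀IR²/[2(R²+z²)^(3/2)] on the axis, with z measured from that loop.
Loop 1 (z = 0.0121 m): B₁ = 5.98×10⁻⁵ T. Loop 2 (z = 0.0121 m): B₂ = 5.98×10⁻⁵ T.
The fields add: B = B₁ + B₂ = 1.20×10⁻⁴ T.

B ≈ 120 μT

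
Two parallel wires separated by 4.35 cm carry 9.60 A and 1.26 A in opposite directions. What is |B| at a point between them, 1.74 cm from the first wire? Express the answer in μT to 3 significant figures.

Each long wire gives B = μ₀I/(2πd). Distances are d₁ = 0.0174 m and d₂ = 0.0261 m.
B₁ = 1.10×10⁻⁴ T, B₂ = 9.66×10⁻⁶ T.
Between antiparallel currents both contributions point the same way, so they add. B = B₁ + B₂ = 1.10×10⁻⁴ + 9.66×10⁻⁶ = 1.20×10⁻⁴ T.

B ≈ 120 μT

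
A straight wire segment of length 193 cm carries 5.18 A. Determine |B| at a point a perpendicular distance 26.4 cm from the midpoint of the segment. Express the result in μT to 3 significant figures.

B ≈ 3.79 μT

For a finite straight segment, B = (μ₀I/4πd)(sinθ₁ + sinθ₂), where θ₁, θ₂ are the angles from the perpendicular to each end.
The perpendicular from the point meets the wire at its midpoint, so each end is L/2 = 0.965 m away along the wire.
sinθ₁ = 0.965/√(0.965²+0.264²) = 0.9646; sinθ₂ = 0.965/√(0.965²+0.264²) = 0.9646.
B = (4π×10⁻⁷ × 5.18) / (4π × 0.264) × (0.9646 + 0.9646) = 3.79×10⁻⁶ T.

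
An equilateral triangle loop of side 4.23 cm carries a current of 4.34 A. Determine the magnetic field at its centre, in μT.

B ≈ 185 μT

Each side is a finite straight segment at perpendicular distance d = a/(2 tan(π/3)) = 0.01221 m from the centre, with end-angles ±π/3.
One side contributes B₁ = (μ₀I/4πd)·2 sin(π/3) = 6.16×10⁻⁵ T.
All 3 sides add in the same direction: B = 3 × 6.16×10⁻⁵ = 1.85×10⁻⁴ T.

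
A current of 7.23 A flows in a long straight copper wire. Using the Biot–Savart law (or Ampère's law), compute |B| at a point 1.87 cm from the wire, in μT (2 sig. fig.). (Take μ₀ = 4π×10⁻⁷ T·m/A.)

B ≈ 77 μT

For an infinitely long straight wire, B = μ₀I/(2πd).
B = (4π×10⁻⁷ × 7.23) / (2π × 0.0187) = 7.73×10⁻⁵ T.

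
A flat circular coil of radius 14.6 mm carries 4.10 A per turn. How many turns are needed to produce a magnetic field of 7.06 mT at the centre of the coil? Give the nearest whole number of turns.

N = 40

For an N-turn coil, B = Nμ₀I/(2R). A single turn gives B₁ = 1.76×10⁻⁴ T with R = 0.0146 m.
N = B/B₁ = 7.06×10⁻³ / 1.76×10⁻⁴ = 40.01.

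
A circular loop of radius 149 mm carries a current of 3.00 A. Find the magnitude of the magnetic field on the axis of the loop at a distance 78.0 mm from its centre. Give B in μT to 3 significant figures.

On the axis of a circular loop, B = μ₀IR² / [2(R²+z²)^(3/2)].
R² + z² = (0.149)² + (0.078)² = 0.02828 m², and (R²+z²)^(3/2) = 4.76×10⁻³ m³.
B = (4π×10⁻⁷ × 3.00 × 0.0222) / (2 × 4.76×10⁻³) = 8.80×10⁻⁶ T.

B ≈ 8.80 μT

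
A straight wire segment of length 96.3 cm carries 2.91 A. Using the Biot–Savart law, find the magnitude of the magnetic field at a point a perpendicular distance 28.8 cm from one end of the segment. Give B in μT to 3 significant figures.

For a finite straight segment, B = (μ₀I/4πd)(sinθ₁ + sinθ₂), where θ₁, θ₂ are the angles from the perpendicular to each end.
The perpendicular foot is at one end, so the two end-offsets along the wire are 0 and L = 0.963 m.
sinθ₁ = 0/√(0²+0.288²) = 0.0000; sinθ₂ = 0.963/√(0.963²+0.288²) = 0.9581.
B = (4π×10⁻⁷ × 2.91) / (4π × 0.288) × (0.0000 + 0.9581) = 9.68×10⁻⁷ T.

B ≈ 0.968 μT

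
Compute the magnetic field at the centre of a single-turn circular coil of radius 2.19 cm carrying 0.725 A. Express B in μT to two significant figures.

At the centre of a circular loop the Biot–Savart law gives B = μ₀I/(2R).
B = (4π×10⁻⁷ × 0.725) / (2 × 0.0219) = 2.08×10⁻⁵ T.

B ≈ 21 μT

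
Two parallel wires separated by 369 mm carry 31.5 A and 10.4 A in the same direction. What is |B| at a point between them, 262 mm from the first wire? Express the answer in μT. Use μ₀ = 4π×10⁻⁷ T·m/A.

B ≈ 4.61 μT

Each long wire gives B = μ₀I/(2πd). Distances are d₁ = 0.262 m and d₂ = 0.107 m.
B₁ = 2.40×10⁻⁵ T, B₂ = 1.94×10⁻⁵ T.
Between parallel currents the two contributions point in opposite directions, so they subtract. B = |B₁ − B₂| = |2.40×10⁻⁵ − 1.94×10⁻⁵| = 4.61×10⁻⁶ T.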